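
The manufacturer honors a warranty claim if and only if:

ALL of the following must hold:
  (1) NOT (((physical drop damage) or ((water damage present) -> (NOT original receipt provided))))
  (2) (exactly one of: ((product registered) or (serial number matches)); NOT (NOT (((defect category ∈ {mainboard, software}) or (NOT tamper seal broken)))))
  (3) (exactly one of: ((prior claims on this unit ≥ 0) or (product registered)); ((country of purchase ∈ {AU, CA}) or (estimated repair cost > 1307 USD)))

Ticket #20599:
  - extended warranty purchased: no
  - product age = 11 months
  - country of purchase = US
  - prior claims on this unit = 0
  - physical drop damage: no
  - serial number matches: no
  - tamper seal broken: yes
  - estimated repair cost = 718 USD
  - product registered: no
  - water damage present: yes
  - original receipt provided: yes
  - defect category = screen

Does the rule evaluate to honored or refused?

Refused

Atomic conditions:
  physical drop damage: no → false
  water damage present: yes → true
  NOT original receipt provided: yes → false
  product registered: no → false
  serial number matches: no → false
  defect category ∈ {mainboard, software}: screen is not in the set → false
  NOT tamper seal broken: yes → false
  prior claims on this unit ≥ 0: 0 ≥ 0 is true
  country of purchase ∈ {AU, CA}: US is not in the set → false
  estimated repair cost > 1307 USD: 718 > 1307 is false
Combine:
[1.1.2] true → false = false
[1.1] false OR false = false
[1] NOT false = true
[2.1] false OR false = false
[2.2.1.1] false OR false = false
[2.2.1] NOT false = true
[2.2] NOT true = false
[2] exactly-one(false, false) = false
[3.1] true OR false = true
[3.2] false OR false = false
[3] exactly-one(true, false) = true
[root] true AND false AND true = false
Overall: false → refused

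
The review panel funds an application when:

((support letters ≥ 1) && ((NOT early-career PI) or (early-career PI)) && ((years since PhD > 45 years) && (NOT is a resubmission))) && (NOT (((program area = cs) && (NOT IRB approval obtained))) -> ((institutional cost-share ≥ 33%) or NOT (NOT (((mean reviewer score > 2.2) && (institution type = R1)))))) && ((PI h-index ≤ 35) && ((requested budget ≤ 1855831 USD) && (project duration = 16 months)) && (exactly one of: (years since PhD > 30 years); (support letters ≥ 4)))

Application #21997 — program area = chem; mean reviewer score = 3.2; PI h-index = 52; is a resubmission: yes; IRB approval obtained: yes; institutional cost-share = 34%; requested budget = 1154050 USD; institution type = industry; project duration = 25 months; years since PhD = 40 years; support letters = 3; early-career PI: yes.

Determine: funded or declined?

Declined

Atomic conditions:
  support letters ≥ 1: 3 ≥ 1 is true
  NOT early-career PI: yes → false
  early-career PI: yes → true
  years since PhD > 45 years: 40 > 45 is false
  NOT is a resubmission: yes → false
  program area = cs: chem == cs is false
  NOT IRB approval obtained: yes → false
  institutional cost-share ≥ 33%: 34 ≥ 33 is true
  mean reviewer score > 2.2: 3.2 > 2.2 is true
  institution type = R1: industry == R1 is false
  PI h-index ≤ 35: 52 ≤ 35 is false
  requested budget ≤ 1855831 USD: 1154050 ≤ 1855831 is true
  project duration = 16 months: 25 == 16 is false
  years since PhD > 30 years: 40 > 30 is true
  support letters ≥ 4: 3 ≥ 4 is false
Combine:
[1.2] false OR true = true
[1.3] false AND false = false
[1] true AND true AND false = false
[2.1.1] false AND false = false
[2.1] NOT false = true
[2.2.2.1.1] true AND false = false
[2.2.2.1] NOT false = true
[2.2.2] NOT true = false
[2.2] true OR false = true
[2] true → true = true
[3.2] true AND false = false
[3.3] exactly-one(true, false) = true
[3] false AND false AND true = false
[root] false AND true AND false = false
Overall: false → declined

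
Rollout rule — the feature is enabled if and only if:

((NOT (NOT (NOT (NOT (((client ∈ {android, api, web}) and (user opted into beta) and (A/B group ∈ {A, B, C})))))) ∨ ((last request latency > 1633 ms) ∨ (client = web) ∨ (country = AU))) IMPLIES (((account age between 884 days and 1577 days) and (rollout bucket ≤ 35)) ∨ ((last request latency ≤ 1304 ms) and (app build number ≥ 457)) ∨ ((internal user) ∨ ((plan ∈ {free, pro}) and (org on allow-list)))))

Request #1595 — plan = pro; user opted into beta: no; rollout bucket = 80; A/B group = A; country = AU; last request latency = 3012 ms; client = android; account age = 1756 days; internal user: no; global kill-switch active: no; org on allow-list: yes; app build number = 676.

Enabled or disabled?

Enabled

Atomic conditions:
  client ∈ {android, api, web}: android is in the set → true
  user opted into beta: no → false
  A/B group ∈ {A, B, C}: A is in the set → true
  last request latency > 1633 ms: 3012 > 1633 is true
  client = web: android == web is false
  country = AU: AU == AU is true
  account age between 884 days and 1577 days: 1756 in [884, 1577] is false
  rollout bucket ≤ 35: 80 ≤ 35 is false
  last request latency ≤ 1304 ms: 3012 ≤ 1304 is false
  app build number ≥ 457: 676 ≥ 457 is true
  internal user: no → false
  plan ∈ {free, pro}: pro is in the set → true
  org on allow-list: yes → true
Combine:
[1.1.1.1.1.1] true AND false AND true = false
[1.1.1.1.1] NOT false = true
[1.1.1.1] NOT true = false
[1.1.1] NOT false = true
[1.1] NOT true = false
[1.2] true OR false OR true = true
[1] false OR true = true
[2.1] false AND false = false
[2.2] false AND true = false
[2.3.2] true AND true = true
[2.3] false OR true = true
[2] false OR false OR true = true
[root] true → true = true
Overall: true → enabled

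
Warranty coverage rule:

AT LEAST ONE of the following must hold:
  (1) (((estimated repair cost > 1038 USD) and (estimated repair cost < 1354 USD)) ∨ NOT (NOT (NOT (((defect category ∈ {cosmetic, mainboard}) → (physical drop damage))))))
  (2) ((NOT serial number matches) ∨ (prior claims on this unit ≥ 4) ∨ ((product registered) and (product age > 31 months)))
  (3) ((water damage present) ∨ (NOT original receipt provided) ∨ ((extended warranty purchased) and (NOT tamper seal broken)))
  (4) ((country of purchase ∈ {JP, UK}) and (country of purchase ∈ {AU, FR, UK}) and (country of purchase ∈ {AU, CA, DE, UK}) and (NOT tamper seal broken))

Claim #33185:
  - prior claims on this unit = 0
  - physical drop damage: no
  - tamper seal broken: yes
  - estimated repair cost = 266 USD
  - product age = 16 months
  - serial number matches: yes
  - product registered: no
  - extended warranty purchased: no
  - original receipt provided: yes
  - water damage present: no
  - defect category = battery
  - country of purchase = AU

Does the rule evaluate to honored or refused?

Refused

Atomic conditions:
  estimated repair cost > 1038 USD: 266 > 1038 is false
  estimated repair cost < 1354 USD: 266 < 1354 is true
  defect category ∈ {cosmetic, mainboard}: battery is not in the set → false
  physical drop damage: no → false
  NOT serial number matches: yes → false
  prior claims on this unit ≥ 4: 0 ≥ 4 is false
  product registered: no → false
  product age > 31 months: 16 > 31 is false
  water damage present: no → false
  NOT original receipt provided: yes → false
  extended warranty purchased: no → false
  NOT tamper seal broken: yes → false
  country of purchase ∈ {JP, UK}: AU is not in the set → false
  country of purchase ∈ {AU, FR, UK}: AU is in the set → true
  country of purchase ∈ {AU, CA, DE, UK}: AU is in the set → true
Combine:
[1.1] false AND true = false
[1.2.1.1.1] false → false (antecedent false ⇒ implication holds) = true
[1.2.1.1] NOT true = false
[1.2.1] NOT false = true
[1.2] NOT true = false
[1] false OR false = false
[2.3] false AND false = false
[2] false OR false OR false = false
[3.3] false AND false = false
[3] false OR false OR false = false
[4] false AND true AND true AND false = false
[root] false OR false OR false OR false = false
Overall: false → refused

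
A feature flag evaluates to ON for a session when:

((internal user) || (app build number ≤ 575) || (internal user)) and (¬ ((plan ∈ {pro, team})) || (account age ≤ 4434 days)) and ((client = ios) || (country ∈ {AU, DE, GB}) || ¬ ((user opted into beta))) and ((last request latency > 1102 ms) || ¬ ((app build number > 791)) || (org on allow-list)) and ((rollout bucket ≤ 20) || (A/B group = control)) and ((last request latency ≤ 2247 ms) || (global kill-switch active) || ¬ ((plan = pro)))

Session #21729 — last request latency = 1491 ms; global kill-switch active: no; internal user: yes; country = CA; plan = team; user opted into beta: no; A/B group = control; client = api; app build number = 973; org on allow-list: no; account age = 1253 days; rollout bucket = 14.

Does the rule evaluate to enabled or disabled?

Atomic conditions:
  internal user: yes → true
  app build number ≤ 575: 973 ≤ 575 is false
  plan ∈ {pro, team}: team is in the set → true
  account age ≤ 4434 days: 1253 ≤ 4434 is true
  client = ios: api == ios is false
  country ∈ {AU, DE, GB}: CA is not in the set → false
  user opted into beta: no → false
  last request latency > 1102 ms: 1491 > 1102 is true
  app build number > 791: 973 > 791 is true
  org on allow-list: no → false
  rollout bucket ≤ 20: 14 ≤ 20 is true
  A/B group = control: control == control is true
  last request latency ≤ 2247 ms: 1491 ≤ 2247 is true
  global kill-switch active: no → false
  plan = pro: team == pro is false
Combine:
[1] true OR false OR true = true
[2.1] NOT true = false
[2] false OR true = true
[3.3] NOT false = true
[3] false OR false OR true = true
[4.2] NOT true = false
[4] true OR false OR false = true
[5] true OR true = true
[6.3] NOT false = true
[6] true OR false OR true = true
[root] true AND true AND true AND true AND true AND true = true
Overall: true → enabled

Enabled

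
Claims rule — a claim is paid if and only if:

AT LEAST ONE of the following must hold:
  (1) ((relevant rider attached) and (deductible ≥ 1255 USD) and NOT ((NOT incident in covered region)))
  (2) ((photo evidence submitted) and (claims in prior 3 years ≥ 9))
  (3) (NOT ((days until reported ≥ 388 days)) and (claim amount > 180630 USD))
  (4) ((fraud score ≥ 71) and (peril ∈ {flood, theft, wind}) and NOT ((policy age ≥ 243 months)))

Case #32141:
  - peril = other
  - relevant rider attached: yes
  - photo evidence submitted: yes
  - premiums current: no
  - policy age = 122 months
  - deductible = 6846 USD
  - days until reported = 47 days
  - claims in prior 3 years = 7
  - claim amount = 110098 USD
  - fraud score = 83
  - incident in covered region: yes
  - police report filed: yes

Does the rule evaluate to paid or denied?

Atomic conditions:
  relevant rider attached: yes → true
  deductible ≥ 1255 USD: 6846 ≥ 1255 is true
  NOT incident in covered region: yes → false
  photo evidence submitted: yes → true
  claims in prior 3 years ≥ 9: 7 ≥ 9 is false
  days until reported ≥ 388 days: 47 ≥ 388 is false
  claim amount > 180630 USD: 110098 > 180630 is false
  fraud score ≥ 71: 83 ≥ 71 is true
  peril ∈ {flood, theft, wind}: other is not in the set → false
  policy age ≥ 243 months: 122 ≥ 243 is false
Combine:
[1.3] NOT false = true
[1] true AND true AND true = true
[2] true AND false = false
[3.1] NOT false = true
[3] true AND false = false
[4.3] NOT false = true
[4] true AND false AND true = false
[root] true OR false OR false OR false = true
Overall: true → paid

Paid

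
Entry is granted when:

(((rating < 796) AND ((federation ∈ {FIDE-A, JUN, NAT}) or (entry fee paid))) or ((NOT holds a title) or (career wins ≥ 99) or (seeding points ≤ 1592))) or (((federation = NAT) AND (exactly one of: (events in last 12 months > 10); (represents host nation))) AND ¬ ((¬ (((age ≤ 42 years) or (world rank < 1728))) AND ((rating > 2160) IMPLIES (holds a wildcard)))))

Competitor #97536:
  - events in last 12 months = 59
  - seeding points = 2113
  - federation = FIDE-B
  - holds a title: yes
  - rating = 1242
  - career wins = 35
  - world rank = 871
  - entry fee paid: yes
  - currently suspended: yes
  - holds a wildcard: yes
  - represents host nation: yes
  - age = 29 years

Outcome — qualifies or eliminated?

Eliminated

Atomic conditions:
  rating < 796: 1242 < 796 is false
  federation ∈ {FIDE-A, JUN, NAT}: FIDE-B is not in the set → false
  entry fee paid: yes → true
  NOT holds a title: yes → false
  career wins ≥ 99: 35 ≥ 99 is false
  seeding points ≤ 1592: 2113 ≤ 1592 is false
  federation = NAT: FIDE-B == NAT is false
  events in last 12 months > 10: 59 > 10 is true
  represents host nation: yes → true
  age ≤ 42 years: 29 ≤ 42 is true
  world rank < 1728: 871 < 1728 is true
  rating > 2160: 1242 > 2160 is false
  holds a wildcard: yes → true
Combine:
[1.1.2] false OR true = true
[1.1] false AND true = false
[1.2] false OR false OR false = false
[1] false OR false = false
[2.1.2] exactly-one(true, true) = false
[2.1] false AND false = false
[2.2.1.1.1] true OR true = true
[2.2.1.1] NOT true = false
[2.2.1.2] false → true (antecedent false ⇒ implication holds) = true
[2.2.1] false AND true = false
[2.2] NOT false = true
[2] false AND true = false
[root] false OR false = false
Overall: false → eliminated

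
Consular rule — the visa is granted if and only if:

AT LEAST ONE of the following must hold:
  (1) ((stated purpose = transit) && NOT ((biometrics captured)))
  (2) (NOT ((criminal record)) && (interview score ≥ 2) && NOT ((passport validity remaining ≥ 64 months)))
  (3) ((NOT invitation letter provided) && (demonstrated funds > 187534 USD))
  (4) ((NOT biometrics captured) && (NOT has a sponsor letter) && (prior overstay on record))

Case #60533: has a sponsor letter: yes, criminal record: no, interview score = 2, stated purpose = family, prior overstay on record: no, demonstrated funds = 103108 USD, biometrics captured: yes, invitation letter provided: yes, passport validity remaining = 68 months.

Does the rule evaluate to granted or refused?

Atomic conditions:
  stated purpose = transit: family == transit is false
  biometrics captured: yes → true
  criminal record: no → false
  interview score ≥ 2: 2 ≥ 2 is true
  passport validity remaining ≥ 64 months: 68 ≥ 64 is true
  NOT invitation letter provided: yes → false
  demonstrated funds > 187534 USD: 103108 > 187534 is false
  NOT biometrics captured: yes → false
  NOT has a sponsor letter: yes → false
  prior overstay on record: no → false
Combine:
[1.2] NOT true = false
[1] false AND false = false
[2.1] NOT false = true
[2.3] NOT true = false
[2] true AND true AND false = false
[3] false AND false = false
[4] false AND false AND false = false
[root] false OR false OR false OR false = false
Overall: false → refused

Refused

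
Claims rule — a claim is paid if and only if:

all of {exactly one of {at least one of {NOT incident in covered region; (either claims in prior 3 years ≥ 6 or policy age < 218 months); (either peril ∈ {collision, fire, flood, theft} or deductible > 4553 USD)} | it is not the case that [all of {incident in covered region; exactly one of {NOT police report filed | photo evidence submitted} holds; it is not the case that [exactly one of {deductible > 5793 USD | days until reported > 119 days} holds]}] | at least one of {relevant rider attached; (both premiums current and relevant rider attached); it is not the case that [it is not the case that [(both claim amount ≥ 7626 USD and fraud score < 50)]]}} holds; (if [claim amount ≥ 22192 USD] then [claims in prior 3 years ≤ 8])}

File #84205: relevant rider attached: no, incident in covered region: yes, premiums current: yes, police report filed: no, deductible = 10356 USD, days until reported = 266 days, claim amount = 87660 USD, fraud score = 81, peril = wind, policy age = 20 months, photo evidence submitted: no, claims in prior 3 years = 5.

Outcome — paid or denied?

Paid

Atomic conditions:
  NOT incident in covered region: yes → false
  claims in prior 3 years ≥ 6: 5 ≥ 6 is false
  policy age < 218 months: 20 < 218 is true
  peril ∈ {collision, fire, flood, theft}: wind is not in the set → false
  deductible > 4553 USD: 10356 > 4553 is true
  incident in covered region: yes → true
  NOT police report filed: no → true
  photo evidence submitted: no → false
  deductible > 5793 USD: 10356 > 5793 is true
  days until reported > 119 days: 266 > 119 is true
  relevant rider attached: no → false
  premiums current: yes → true
  claim amount ≥ 7626 USD: 87660 ≥ 7626 is true
  fraud score < 50: 81 < 50 is false
  claim amount ≥ 22192 USD: 87660 ≥ 22192 is true
  claims in prior 3 years ≤ 8: 5 ≤ 8 is true
Combine:
[1.1.2] false OR true = true
[1.1.3] false OR true = true
[1.1] false OR true OR true = true
[1.2.1.2] exactly-one(true, false) = true
[1.2.1.3.1] exactly-one(true, true) = false
[1.2.1.3] NOT false = true
[1.2.1] true AND true AND true = true
[1.2] NOT true = false
[1.3.2] true AND false = false
[1.3.3.1.1] true AND false = false
[1.3.3.1] NOT false = true
[1.3.3] NOT true = false
[1.3] false OR false OR false = false
[1] exactly-one(true, false, false) = true
[2] true → true = true
[root] true AND true = true
Overall: true → paid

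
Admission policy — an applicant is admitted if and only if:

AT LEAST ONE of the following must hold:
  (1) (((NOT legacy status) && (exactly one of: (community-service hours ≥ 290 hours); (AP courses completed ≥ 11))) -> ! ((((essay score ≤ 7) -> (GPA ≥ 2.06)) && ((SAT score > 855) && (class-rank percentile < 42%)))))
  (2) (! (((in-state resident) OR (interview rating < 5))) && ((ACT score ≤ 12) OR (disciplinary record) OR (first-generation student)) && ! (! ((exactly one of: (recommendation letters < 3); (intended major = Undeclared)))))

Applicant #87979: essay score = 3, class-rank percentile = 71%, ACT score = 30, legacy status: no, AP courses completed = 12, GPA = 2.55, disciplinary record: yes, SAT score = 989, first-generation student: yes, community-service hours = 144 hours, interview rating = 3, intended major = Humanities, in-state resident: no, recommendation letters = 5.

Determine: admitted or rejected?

Admitted

Atomic conditions:
  NOT legacy status: no → true
  community-service hours ≥ 290 hours: 144 ≥ 290 is false
  AP courses completed ≥ 11: 12 ≥ 11 is true
  essay score ≤ 7: 3 ≤ 7 is true
  GPA ≥ 2.06: 2.55 ≥ 2.06 is true
  SAT score > 855: 989 > 855 is true
  class-rank percentile < 42%: 71 < 42 is false
  in-state resident: no → false
  interview rating < 5: 3 < 5 is true
  ACT score ≤ 12: 30 ≤ 12 is false
  disciplinary record: yes → true
  first-generation student: yes → true
  recommendation letters < 3: 5 < 3 is false
  intended major = Undeclared: Humanities == Undeclared is false
Combine:
[1.1.2] exactly-one(false, true) = true
[1.1] true AND true = true
[1.2.1.1] true → true = true
[1.2.1.2] true AND false = false
[1.2.1] true AND false = false
[1.2] NOT false = true
[1] true → true = true
[2.1.1] false OR true = true
[2.1] NOT true = false
[2.2] false OR true OR true = true
[2.3.1.1] exactly-one(false, false) = false
[2.3.1] NOT false = true
[2.3] NOT true = false
[2] false AND true AND false = false
[root] true OR false = true
Overall: true → admitted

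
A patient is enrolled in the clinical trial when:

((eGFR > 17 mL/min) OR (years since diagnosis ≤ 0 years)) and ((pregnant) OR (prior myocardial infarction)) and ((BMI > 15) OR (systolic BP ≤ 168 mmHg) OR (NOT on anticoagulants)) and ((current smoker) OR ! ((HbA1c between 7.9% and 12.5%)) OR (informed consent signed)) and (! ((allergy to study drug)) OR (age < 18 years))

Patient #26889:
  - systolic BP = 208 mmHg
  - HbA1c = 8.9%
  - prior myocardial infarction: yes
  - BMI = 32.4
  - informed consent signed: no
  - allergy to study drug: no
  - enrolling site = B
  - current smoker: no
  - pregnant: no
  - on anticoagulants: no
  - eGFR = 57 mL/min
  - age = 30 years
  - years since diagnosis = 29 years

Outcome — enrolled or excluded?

Excluded

Atomic conditions:
  eGFR > 17 mL/min: 57 > 17 is true
  years since diagnosis ≤ 0 years: 29 ≤ 0 is false
  pregnant: no → false
  prior myocardial infarction: yes → true
  BMI > 15: 32.4 > 15 is true
  systolic BP ≤ 168 mmHg: 208 ≤ 168 is false
  NOT on anticoagulants: no → true
  current smoker: no → false
  HbA1c between 7.9% and 12.5%: 8.9 in [7.9, 12.5] is true
  informed consent signed: no → false
  allergy to study drug: no → false
  age < 18 years: 30 < 18 is false
Combine:
[1] true OR false = true
[2] false OR true = true
[3] true OR false OR true = true
[4.2] NOT true = false
[4] false OR false OR false = false
[5.1] NOT false = true
[5] true OR false = true
[root] true AND true AND true AND false AND true = false
Overall: false → excluded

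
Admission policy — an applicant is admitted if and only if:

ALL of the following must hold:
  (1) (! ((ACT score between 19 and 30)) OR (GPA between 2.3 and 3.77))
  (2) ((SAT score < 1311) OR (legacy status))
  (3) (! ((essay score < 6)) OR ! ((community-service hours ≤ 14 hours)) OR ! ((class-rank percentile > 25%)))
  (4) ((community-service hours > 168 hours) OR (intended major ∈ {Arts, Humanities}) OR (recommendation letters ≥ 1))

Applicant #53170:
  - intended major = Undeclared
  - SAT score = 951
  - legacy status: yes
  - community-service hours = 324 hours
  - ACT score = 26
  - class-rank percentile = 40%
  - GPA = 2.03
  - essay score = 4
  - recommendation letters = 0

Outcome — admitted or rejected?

Rejected

Atomic conditions:
  ACT score between 19 and 30: 26 in [19, 30] is true
  GPA between 2.3 and 3.77: 2.03 in [2.3, 3.77] is false
  SAT score < 1311: 951 < 1311 is true
  legacy status: yes → true
  essay score < 6: 4 < 6 is true
  community-service hours ≤ 14 hours: 324 ≤ 14 is false
  class-rank percentile > 25%: 40 > 25 is true
  community-service hours > 168 hours: 324 > 168 is true
  intended major ∈ {Arts, Humanities}: Undeclared is not in the set → false
  recommendation letters ≥ 1: 0 ≥ 1 is false
Combine:
[1.1] NOT true = false
[1] false OR false = false
[2] true OR true = true
[3.1] NOT true = false
[3.2] NOT false = true
[3.3] NOT true = false
[3] false OR true OR false = true
[4] true OR false OR false = true
[root] false AND true AND true AND true = false
Overall: false → rejected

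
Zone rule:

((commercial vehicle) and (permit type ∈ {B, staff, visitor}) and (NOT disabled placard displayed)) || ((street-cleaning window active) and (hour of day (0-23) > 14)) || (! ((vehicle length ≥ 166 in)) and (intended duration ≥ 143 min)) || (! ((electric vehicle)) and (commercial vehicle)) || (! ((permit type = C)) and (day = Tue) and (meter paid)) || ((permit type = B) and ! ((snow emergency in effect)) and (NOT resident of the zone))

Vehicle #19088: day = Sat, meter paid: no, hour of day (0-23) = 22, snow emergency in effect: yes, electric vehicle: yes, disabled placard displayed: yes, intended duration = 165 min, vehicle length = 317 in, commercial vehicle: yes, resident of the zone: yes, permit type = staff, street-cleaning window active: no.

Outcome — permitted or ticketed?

Ticketed

Atomic conditions:
  commercial vehicle: yes → true
  permit type ∈ {B, staff, visitor}: staff is in the set → true
  NOT disabled placard displayed: yes → false
  street-cleaning window active: no → false
  hour of day (0-23) > 14: 22 > 14 is true
  vehicle length ≥ 166 in: 317 ≥ 166 is true
  intended duration ≥ 143 min: 165 ≥ 143 is true
  electric vehicle: yes → true
  permit type = C: staff == C is false
  day = Tue: Sat == Tue is false
  meter paid: no → false
  permit type = B: staff == B is false
  snow emergency in effect: yes → true
  NOT resident of the zone: yes → false
Combine:
[1] true AND true AND false = false
[2] false AND true = false
[3.1] NOT true = false
[3] false AND true = false
[4.1] NOT true = false
[4] false AND true = false
[5.1] NOT false = true
[5] true AND false AND false = false
[6.2] NOT true = false
[6] false AND false AND false = false
[root] false OR false OR false OR false OR false OR false = false
Overall: false → ticketed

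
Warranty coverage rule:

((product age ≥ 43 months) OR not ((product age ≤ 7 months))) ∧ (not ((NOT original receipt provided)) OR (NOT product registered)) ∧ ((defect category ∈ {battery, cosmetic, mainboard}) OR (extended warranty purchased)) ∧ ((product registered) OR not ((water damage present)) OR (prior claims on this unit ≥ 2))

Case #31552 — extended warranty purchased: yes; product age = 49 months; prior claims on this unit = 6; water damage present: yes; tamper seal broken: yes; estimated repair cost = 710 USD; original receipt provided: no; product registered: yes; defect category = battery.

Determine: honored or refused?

Atomic conditions:
  product age ≥ 43 months: 49 ≥ 43 is true
  product age ≤ 7 months: 49 ≤ 7 is false
  NOT original receipt provided: no → true
  NOT product registered: yes → false
  defect category ∈ {battery, cosmetic, mainboard}: battery is in the set → true
  extended warranty purchased: yes → true
  product registered: yes → true
  water damage present: yes → true
  prior claims on this unit ≥ 2: 6 ≥ 2 is true
Combine:
[1.2] NOT false = true
[1] true OR true = true
[2.1] NOT true = false
[2] false OR false = false
[3] true OR true = true
[4.2] NOT true = false
[4] true OR false OR true = true
[root] true AND false AND true AND true = false
Overall: false → refused

Refused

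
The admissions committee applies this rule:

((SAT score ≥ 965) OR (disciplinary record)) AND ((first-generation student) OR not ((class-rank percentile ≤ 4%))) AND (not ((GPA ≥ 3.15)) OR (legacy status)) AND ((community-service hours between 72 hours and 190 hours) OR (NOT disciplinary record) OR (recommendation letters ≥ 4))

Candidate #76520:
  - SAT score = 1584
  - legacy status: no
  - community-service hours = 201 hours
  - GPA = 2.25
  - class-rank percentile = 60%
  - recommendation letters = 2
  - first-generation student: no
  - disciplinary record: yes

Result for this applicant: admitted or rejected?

Atomic conditions:
  SAT score ≥ 965: 1584 ≥ 965 is true
  disciplinary record: yes → true
  first-generation student: no → false
  class-rank percentile ≤ 4%: 60 ≤ 4 is false
  GPA ≥ 3.15: 2.25 ≥ 3.15 is false
  legacy status: no → false
  community-service hours between 72 hours and 190 hours: 201 in [72, 190] is false
  NOT disciplinary record: yes → false
  recommendation letters ≥ 4: 2 ≥ 4 is false
Combine:
[1] true OR true = true
[2.2] NOT false = true
[2] false OR true = true
[3.1] NOT false = true
[3] true OR false = true
[4] false OR false OR false = false
[root] true AND true AND true AND false = false
Overall: false → rejected

Rejected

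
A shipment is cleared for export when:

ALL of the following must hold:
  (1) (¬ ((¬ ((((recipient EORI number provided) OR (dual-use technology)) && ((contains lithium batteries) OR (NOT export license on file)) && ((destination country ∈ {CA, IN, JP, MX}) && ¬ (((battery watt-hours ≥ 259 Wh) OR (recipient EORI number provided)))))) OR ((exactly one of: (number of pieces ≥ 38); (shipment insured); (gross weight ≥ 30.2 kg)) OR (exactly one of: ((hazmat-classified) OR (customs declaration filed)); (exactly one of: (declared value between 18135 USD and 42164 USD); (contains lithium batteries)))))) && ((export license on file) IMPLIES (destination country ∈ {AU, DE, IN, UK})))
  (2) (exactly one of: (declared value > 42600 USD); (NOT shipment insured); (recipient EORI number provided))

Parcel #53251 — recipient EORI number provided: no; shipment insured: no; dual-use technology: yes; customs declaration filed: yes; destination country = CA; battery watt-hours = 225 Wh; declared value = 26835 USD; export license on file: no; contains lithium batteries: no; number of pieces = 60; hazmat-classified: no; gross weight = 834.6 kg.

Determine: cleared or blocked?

Atomic conditions:
  recipient EORI number provided: no → false
  dual-use technology: yes → true
  contains lithium batteries: no → false
  NOT export license on file: no → true
  destination country ∈ {CA, IN, JP, MX}: CA is in the set → true
  battery watt-hours ≥ 259 Wh: 225 ≥ 259 is false
  number of pieces ≥ 38: 60 ≥ 38 is true
  shipment insured: no → false
  gross weight ≥ 30.2 kg: 834.6 ≥ 30.2 is true
  hazmat-classified: no → false
  customs declaration filed: yes → true
  declared value between 18135 USD and 42164 USD: 26835 in [18135, 42164] is true
  export license on file: no → false
  destination country ∈ {AU, DE, IN, UK}: CA is not in the set → false
  declared value > 42600 USD: 26835 > 42600 is false
  NOT shipment insured: no → true
Combine:
[1.1.1.1.1.1] false OR true = true
[1.1.1.1.1.2] false OR true = true
[1.1.1.1.1.3.2.1] false OR false = false
[1.1.1.1.1.3.2] NOT false = true
[1.1.1.1.1.3] true AND true = true
[1.1.1.1.1] true AND true AND true = true
[1.1.1.1] NOT true = false
[1.1.1.2.1] exactly-one(true, false, true) = false
[1.1.1.2.2.1] false OR true = true
[1.1.1.2.2.2] exactly-one(true, false) = true
[1.1.1.2.2] exactly-one(true, true) = false
[1.1.1.2] false OR false = false
[1.1.1] false OR false = false
[1.1] NOT false = true
[1.2] false → false (antecedent false ⇒ implication holds) = true
[1] true AND true = true
[2] exactly-one(false, true, false) = true
[root] true AND true = true
Overall: true → cleared

Cleared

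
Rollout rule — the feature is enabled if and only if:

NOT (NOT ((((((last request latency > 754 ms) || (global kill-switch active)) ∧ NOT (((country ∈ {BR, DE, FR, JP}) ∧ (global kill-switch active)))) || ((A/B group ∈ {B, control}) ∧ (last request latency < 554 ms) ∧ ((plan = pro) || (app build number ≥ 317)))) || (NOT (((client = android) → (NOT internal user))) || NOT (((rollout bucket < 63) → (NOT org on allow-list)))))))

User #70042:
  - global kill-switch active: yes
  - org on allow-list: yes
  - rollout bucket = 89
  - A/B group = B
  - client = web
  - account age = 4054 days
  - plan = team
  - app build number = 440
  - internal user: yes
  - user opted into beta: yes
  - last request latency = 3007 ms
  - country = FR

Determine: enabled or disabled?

Atomic conditions:
  last request latency > 754 ms: 3007 > 754 is true
  global kill-switch active: yes → true
  country ∈ {BR, DE, FR, JP}: FR is in the set → true
  A/B group ∈ {B, control}: B is in the set → true
  last request latency < 554 ms: 3007 < 554 is false
  plan = pro: team == pro is false
  app build number ≥ 317: 440 ≥ 317 is true
  client = android: web == android is false
  NOT internal user: yes → false
  rollout bucket < 63: 89 < 63 is false
  NOT org on allow-list: yes → false
Combine:
[1.1.1.1.1] true OR true = true
[1.1.1.1.2.1] true AND true = true
[1.1.1.1.2] NOT true = false
[1.1.1.1] true AND false = false
[1.1.1.2.3] false OR true = true
[1.1.1.2] true AND false AND true = false
[1.1.1] false OR false = false
[1.1.2.1.1] false → false (antecedent false ⇒ implication holds) = true
[1.1.2.1] NOT true = false
[1.1.2.2.1] false → false (antecedent false ⇒ implication holds) = true
[1.1.2.2] NOT true = false
[1.1.2] false OR false = false
[1.1] false OR false = false
[1] NOT false = true
[root] NOT true = false
Overall: false → disabled

Disabled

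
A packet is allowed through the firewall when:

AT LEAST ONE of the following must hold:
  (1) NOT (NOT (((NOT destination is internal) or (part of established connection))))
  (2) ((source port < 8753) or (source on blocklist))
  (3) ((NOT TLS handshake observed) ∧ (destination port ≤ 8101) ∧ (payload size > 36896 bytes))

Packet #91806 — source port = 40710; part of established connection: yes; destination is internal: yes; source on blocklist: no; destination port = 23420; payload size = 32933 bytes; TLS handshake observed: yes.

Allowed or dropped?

Atomic conditions:
  NOT destination is internal: yes → false
  part of established connection: yes → true
  source port < 8753: 40710 < 8753 is false
  source on blocklist: no → false
  NOT TLS handshake observed: yes → false
  destination port ≤ 8101: 23420 ≤ 8101 is false
  payload size > 36896 bytes: 32933 > 36896 is false
Combine:
[1.1.1] false OR true = true
[1.1] NOT true = false
[1] NOT false = true
[2] false OR false = false
[3] false AND false AND false = false
[root] true OR false OR false = true
Overall: true → allowed

Allowed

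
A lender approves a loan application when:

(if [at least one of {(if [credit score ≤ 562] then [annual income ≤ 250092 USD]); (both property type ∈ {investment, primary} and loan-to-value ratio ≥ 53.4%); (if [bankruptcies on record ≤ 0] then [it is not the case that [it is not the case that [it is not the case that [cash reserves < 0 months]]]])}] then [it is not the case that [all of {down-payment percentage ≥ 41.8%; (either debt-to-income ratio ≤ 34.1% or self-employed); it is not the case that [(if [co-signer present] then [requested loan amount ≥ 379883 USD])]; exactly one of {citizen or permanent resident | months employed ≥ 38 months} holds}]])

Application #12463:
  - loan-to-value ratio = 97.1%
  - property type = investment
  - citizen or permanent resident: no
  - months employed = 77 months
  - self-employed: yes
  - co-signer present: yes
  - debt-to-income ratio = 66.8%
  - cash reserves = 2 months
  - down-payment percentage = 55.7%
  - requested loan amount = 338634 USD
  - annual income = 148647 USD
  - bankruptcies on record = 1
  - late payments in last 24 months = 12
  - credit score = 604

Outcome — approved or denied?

Denied

Atomic conditions:
  credit score ≤ 562: 604 ≤ 562 is false
  annual income ≤ 250092 USD: 148647 ≤ 250092 is true
  property type ∈ {investment, primary}: investment is in the set → true
  loan-to-value ratio ≥ 53.4%: 97.1 ≥ 53.4 is true
  bankruptcies on record ≤ 0: 1 ≤ 0 is false
  cash reserves < 0 months: 2 < 0 is false
  down-payment percentage ≥ 41.8%: 55.7 ≥ 41.8 is true
  debt-to-income ratio ≤ 34.1%: 66.8 ≤ 34.1 is false
  self-employed: yes → true
  co-signer present: yes → true
  requested loan amount ≥ 379883 USD: 338634 ≥ 379883 is false
  citizen or permanent resident: no → false
  months employed ≥ 38 months: 77 ≥ 38 is true
Combine:
[1.1] false → true (antecedent false ⇒ implication holds) = true
[1.2] true AND true = true
[1.3.2.1.1] NOT false = true
[1.3.2.1] NOT true = false
[1.3.2] NOT false = true
[1.3] false → true (antecedent false ⇒ implication holds) = true
[1] true OR true OR true = true
[2.1.2] false OR true = true
[2.1.3.1] true → false = false
[2.1.3] NOT false = true
[2.1.4] exactly-one(false, true) = true
[2.1] true AND true AND true AND true = true
[2] NOT true = false
[root] true → false = false
Overall: false → denied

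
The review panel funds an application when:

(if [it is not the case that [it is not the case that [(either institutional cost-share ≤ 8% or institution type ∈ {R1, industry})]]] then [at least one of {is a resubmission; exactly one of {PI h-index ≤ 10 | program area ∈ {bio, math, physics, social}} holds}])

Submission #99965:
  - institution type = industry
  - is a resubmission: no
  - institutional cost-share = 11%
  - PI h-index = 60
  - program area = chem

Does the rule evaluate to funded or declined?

Atomic conditions:
  institutional cost-share ≤ 8%: 11 ≤ 8 is false
  institution type ∈ {R1, industry}: industry is in the set → true
  is a resubmission: no → false
  PI h-index ≤ 10: 60 ≤ 10 is false
  program area ∈ {bio, math, physics, social}: chem is not in the set → false
Combine:
[1.1.1] false OR true = true
[1.1] NOT true = false
[1] NOT false = true
[2.2] exactly-one(false, false) = false
[2] false OR false = false
[root] true → false = false
Overall: false → declined

Declined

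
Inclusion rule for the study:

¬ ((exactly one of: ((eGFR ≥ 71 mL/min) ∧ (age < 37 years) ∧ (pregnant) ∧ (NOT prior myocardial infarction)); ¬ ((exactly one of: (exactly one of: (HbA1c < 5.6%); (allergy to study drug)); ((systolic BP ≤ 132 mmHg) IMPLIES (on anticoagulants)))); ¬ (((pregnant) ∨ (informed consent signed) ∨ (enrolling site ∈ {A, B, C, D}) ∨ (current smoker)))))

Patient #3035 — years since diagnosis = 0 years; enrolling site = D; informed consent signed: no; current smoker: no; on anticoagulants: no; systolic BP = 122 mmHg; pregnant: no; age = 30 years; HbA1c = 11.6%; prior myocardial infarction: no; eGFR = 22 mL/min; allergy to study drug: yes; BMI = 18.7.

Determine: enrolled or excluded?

Atomic conditions:
  eGFR ≥ 71 mL/min: 22 ≥ 71 is false
  age < 37 years: 30 < 37 is true
  pregnant: no → false
  NOT prior myocardial infarction: no → true
  HbA1c < 5.6%: 11.6 < 5.6 is false
  allergy to study drug: yes → true
  systolic BP ≤ 132 mmHg: 122 ≤ 132 is true
  on anticoagulants: no → false
  informed consent signed: no → false
  enrolling site ∈ {A, B, C, D}: D is in the set → true
  current smoker: no → false
Combine:
[1.1] false AND true AND false AND true = false
[1.2.1.1] exactly-one(false, true) = true
[1.2.1.2] true → false = false
[1.2.1] exactly-one(true, false) = true
[1.2] NOT true = false
[1.3.1] false OR false OR true OR false = true
[1.3] NOT true = false
[1] exactly-one(false, false, false) = false
[root] NOT false = true
Overall: true → enrolled

Enrolled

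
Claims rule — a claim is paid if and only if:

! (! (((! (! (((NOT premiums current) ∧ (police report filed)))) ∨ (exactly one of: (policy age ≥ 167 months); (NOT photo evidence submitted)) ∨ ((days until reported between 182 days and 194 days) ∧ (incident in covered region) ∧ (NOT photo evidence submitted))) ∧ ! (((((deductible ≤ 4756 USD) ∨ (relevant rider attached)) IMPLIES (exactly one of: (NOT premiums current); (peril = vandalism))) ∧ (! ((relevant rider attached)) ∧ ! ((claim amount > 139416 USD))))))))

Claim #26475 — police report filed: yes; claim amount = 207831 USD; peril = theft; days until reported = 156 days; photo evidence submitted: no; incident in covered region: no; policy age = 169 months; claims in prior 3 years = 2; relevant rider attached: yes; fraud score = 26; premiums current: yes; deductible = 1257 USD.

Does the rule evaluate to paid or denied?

Atomic conditions:
  NOT premiums current: yes → false
  police report filed: yes → true
  policy age ≥ 167 months: 169 ≥ 167 is true
  NOT photo evidence submitted: no → true
  days until reported between 182 days and 194 days: 156 in [182, 194] is false
  incident in covered region: no → false
  deductible ≤ 4756 USD: 1257 ≤ 4756 is true
  relevant rider attached: yes → true
  peril = vandalism: theft == vandalism is false
  claim amount > 139416 USD: 207831 > 139416 is true
Combine:
[1.1.1.1.1.1] false AND true = false
[1.1.1.1.1] NOT false = true
[1.1.1.1] NOT true = false
[1.1.1.2] exactly-one(true, true) = false
[1.1.1.3] false AND false AND true = false
[1.1.1] false OR false OR false = false
[1.1.2.1.1.1] true OR true = true
[1.1.2.1.1.2] exactly-one(false, false) = false
[1.1.2.1.1] true → false = false
[1.1.2.1.2.1] NOT true = false
[1.1.2.1.2.2] NOT true = false
[1.1.2.1.2] false AND false = false
[1.1.2.1] false AND false = false
[1.1.2] NOT false = true
[1.1] false AND true = false
[1] NOT false = true
[root] NOT true = false
Overall: false → denied

Denied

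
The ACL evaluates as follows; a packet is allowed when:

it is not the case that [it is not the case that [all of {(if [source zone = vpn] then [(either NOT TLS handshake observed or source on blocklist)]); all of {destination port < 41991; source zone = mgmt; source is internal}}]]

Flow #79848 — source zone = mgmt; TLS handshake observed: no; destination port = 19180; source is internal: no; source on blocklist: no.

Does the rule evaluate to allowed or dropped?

Atomic conditions:
  source zone = vpn: mgmt == vpn is false
  NOT TLS handshake observed: no → true
  source on blocklist: no → false
  destination port < 41991: 19180 < 41991 is true
  source zone = mgmt: mgmt == mgmt is true
  source is internal: no → false
Combine:
[1.1.1.2] true OR false = true
[1.1.1] false → true (antecedent false ⇒ implication holds) = true
[1.1.2] true AND true AND false = false
[1.1] true AND false = false
[1] NOT false = true
[root] NOT true = false
Overall: false → dropped

Dropped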